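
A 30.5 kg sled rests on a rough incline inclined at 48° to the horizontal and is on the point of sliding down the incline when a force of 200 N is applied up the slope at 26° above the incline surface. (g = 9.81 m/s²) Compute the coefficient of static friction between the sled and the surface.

On the verge of sliding down the incline, friction is at its maximum μN and acts up the slope.
Perpendicular to incline: N = W cos 48° − P sin 26° = 200.2 − 87.67 = 112.5 N.
Along incline: P cos 26° + μN = W sin 48° → μ = (W sin 48° − P cos 26°) / N = 0.3785.

μ ≈ 0.379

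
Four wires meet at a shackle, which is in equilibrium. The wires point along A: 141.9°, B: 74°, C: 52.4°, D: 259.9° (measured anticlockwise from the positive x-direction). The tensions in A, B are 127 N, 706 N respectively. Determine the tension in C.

Resolve: ΣF_x = 127 cos 141.9° + 706 cos 74° + T_C cos 52.4° + T_D cos 259.9° = 0.
        ΣF_y = 127 sin 141.9° + 706 sin 74° + T_C sin 52.4° + T_D sin 259.9° = 0.
The known terms sum to (94.66, 757) N, so 0.6101 T_C − 0.1754 T_D = -94.66 and 0.7923 T_C − 0.9845 T_D = -757.
Solving simultaneously: T_C = 85.68 N, T_D = 837.9 N.

T_C ≈ 85.7 N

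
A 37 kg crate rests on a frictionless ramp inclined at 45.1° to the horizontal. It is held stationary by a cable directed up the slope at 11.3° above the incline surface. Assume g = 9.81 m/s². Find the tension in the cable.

T ≈ 262 N

Take axes along and perpendicular to the incline. Weight components: W sin 45.1° = 257.1 N down-slope, W cos 45.1° = 256.2 N into the surface.
Along incline: T cos 11.3° = W sin 45.1° → T = 262.2 N.
Perpendicular: N = W cos 45.1° − T sin 11.3° = 204.8 N.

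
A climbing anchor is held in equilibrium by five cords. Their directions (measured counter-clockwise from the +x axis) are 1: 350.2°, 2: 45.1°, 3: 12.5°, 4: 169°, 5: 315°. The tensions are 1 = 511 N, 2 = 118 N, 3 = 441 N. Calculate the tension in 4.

Resolve: ΣF_x = 511 cos 350.2° + 118 cos 45.1° + 441 cos 12.5° + T_4 cos 169° + T_5 cos 315° = 0.
        ΣF_y = 511 sin 350.2° + 118 sin 45.1° + 441 sin 12.5° + T_4 sin 169° + T_5 sin 315° = 0.
The known terms sum to (1017, 92.06) N, so -0.9816 T_4 + 0.7071 T_5 = -1017 and 0.1908 T_4 − 0.7071 T_5 = -92.06.
Solving simultaneously: T_4 = 1403 N, T_5 = 508.8 N.

T_4 ≈ 1400 N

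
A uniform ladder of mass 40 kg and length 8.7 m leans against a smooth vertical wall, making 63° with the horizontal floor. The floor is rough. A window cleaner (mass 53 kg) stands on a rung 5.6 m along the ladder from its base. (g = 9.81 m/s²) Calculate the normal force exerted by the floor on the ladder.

ΣF_y = 0: N_floor = 40×9.81 + 53×9.81 = 912.33 N.

N_floor ≈ 912 N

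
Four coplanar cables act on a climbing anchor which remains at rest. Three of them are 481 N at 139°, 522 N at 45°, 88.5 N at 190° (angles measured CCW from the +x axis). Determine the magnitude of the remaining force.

Sum the known components: ΣF_x = -81.06 N, ΣF_y = 669.3 N.
For equilibrium the remaining force must supply (−ΣF_x, −ΣF_y) = (81.06, -669.3) N.
Magnitude = √((81.06)² + (-669.3)²) = 674.2 N; direction = atan2(-669.3, 81.06) = 276.9°.

F ≈ 674 N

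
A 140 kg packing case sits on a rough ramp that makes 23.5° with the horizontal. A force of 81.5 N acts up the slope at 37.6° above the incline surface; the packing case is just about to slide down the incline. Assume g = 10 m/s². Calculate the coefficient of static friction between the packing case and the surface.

On the verge of sliding down the incline, friction is at its maximum μN and acts up the slope.
Perpendicular to incline: N = W cos 23.5° − P sin 37.6° = 1284 − 49.73 = 1234 N.
Along incline: P cos 37.6° + μN = W sin 23.5° → μ = (W sin 23.5° − P cos 37.6°) / N = 0.4.

μ ≈ 0.400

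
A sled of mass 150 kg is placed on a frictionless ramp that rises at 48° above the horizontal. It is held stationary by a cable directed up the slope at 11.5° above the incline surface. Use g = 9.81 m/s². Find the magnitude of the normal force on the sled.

Take axes along and perpendicular to the incline. Weight components: W sin 48° = 1094 N down-slope, W cos 48° = 984.6 N into the surface.
Along incline: T cos 11.5° = W sin 48° → T = 1116 N.
Perpendicular: N = W cos 48° − T sin 11.5° = 762.1 N.

N ≈ 762 N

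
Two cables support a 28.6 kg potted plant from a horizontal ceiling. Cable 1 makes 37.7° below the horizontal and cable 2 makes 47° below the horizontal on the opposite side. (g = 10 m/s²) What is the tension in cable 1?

T_1 ≈ 196 N

Weight W = 28.6 × 10 = 286 N acts straight down.
Horizontal: T_1 cos 37.7° = T_2 cos 47°  →  T_2 = 1.16 T_1.
Vertical: T_1 sin 37.7° + T_2 sin 47° = 286.
Substituting the horizontal relation into the vertical equation gives 1.46 T_1 = 286, so T_1 = 195.9 N.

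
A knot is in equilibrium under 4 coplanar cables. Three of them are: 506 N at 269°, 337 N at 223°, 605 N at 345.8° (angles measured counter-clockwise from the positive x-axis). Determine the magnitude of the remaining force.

Sum the known components: ΣF_x = 331.2 N, ΣF_y = -884.2 N.
For equilibrium the remaining force must supply (−ΣF_x, −ΣF_y) = (-331.2, 884.2) N.
Magnitude = √((-331.2)² + (884.2)²) = 944.2 N; direction = atan2(884.2, -331.2) = 110.5°.

F ≈ 944 N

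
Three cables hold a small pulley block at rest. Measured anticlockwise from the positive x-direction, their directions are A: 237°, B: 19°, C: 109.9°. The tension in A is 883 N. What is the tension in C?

Resolve: ΣF_x = 883 cos 237° + T_B cos 19° + T_C cos 109.9° = 0.
        ΣF_y = 883 sin 237° + T_B sin 19° + T_C sin 109.9° = 0.
The known terms sum to (-480.9, -740.5) N, so 0.9455 T_B − 0.3404 T_C = 480.9 and 0.3256 T_B + 0.9403 T_C = 740.5.
Solving simultaneously: T_B = 704.4 N, T_C = 543.7 N.

T_C ≈ 544 N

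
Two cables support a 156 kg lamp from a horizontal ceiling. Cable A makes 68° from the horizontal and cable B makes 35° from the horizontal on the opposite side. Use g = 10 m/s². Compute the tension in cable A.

T_A ≈ 1310 N

Weight W = 156 × 10 = 1560 N acts straight down.
Horizontal: T_A cos 68° = T_B cos 35°  →  T_B = 0.4573 T_A.
Vertical: T_A sin 68° + T_B sin 35° = 1560.
Substituting the horizontal relation into the vertical equation gives 1.189 T_A = 1560, so T_A = 1311 N.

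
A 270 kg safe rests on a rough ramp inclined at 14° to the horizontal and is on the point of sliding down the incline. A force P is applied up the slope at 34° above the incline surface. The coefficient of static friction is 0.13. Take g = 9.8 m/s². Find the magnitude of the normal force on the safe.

On the verge of sliding down the incline, friction equals μN and acts up the slope.
Perpendicular: N + P sin 34° = W cos 14° = 2567 N.
Along incline: P cos 34° + μN = W sin 14° with W sin 14° = 640.1 N.
Solving the pair for P and N: P = 405.1 N, N = 2341 N (and f = μN = 304.3 N).

N ≈ 2340 N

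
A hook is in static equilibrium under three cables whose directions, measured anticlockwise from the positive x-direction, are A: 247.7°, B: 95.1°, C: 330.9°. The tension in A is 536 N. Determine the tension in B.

Resolve: ΣF_x = 536 cos 247.7° + T_B cos 95.1° + T_C cos 330.9° = 0.
        ΣF_y = 536 sin 247.7° + T_B sin 95.1° + T_C sin 330.9° = 0.
The known terms sum to (-203.4, -495.9) N, so -0.0889 T_B + 0.8738 T_C = 203.4 and 0.9960 T_B − 0.4863 T_C = 495.9.
Solving simultaneously: T_B = 643.5 N, T_C = 298.2 N.

T_B ≈ 644 N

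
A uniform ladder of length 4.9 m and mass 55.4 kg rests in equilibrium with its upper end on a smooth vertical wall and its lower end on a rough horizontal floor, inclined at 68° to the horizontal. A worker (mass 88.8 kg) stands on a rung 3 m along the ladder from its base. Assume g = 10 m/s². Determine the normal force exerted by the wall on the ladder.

N_wall ≈ 332 N

Torques about the foot: N_wall · 4.9 sin 68° = 55.4×10×2.45 cos 68° + 88.8×10×3 cos 68° → N_wall = 331.57 N.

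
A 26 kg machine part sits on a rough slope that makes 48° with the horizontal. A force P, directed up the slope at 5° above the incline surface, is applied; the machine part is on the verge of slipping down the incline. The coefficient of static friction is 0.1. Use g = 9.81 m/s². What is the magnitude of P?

On the verge of sliding down the incline, friction equals μN and acts up the slope.
Perpendicular: N + P sin 5° = W cos 48° = 170.7 N.
Along incline: P cos 5° + μN = W sin 48° with W sin 48° = 189.5 N.
Solving the pair for P and N: P = 174.7 N, N = 155.4 N (and f = μN = 15.54 N).

P ≈ 175 N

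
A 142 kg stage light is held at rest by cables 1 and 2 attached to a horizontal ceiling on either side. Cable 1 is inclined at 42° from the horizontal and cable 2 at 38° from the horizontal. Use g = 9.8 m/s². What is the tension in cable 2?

T_2 ≈ 1050 N

Weight W = 142 × 9.8 = 1392 N acts straight down.
Horizontal: T_1 cos 42° = T_2 cos 38°  →  T_1 = 1.06 T_2.
Vertical: T_1 sin 42° + T_2 sin 38° = 1392.
Substituting the horizontal relation into the vertical equation gives 1.325 T_2 = 1392, so T_2 = 1050 N.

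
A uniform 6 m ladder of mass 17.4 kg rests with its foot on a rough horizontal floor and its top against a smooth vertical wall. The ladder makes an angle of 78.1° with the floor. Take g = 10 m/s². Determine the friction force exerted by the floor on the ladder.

Torques about the foot: N_wall · 6 sin 78.1° = 17.4×10×3 cos 78.1° → N_wall = 18.334 N.
ΣF_x = 0: f_floor = N_wall = 18.334 N.

f ≈ 18.3 N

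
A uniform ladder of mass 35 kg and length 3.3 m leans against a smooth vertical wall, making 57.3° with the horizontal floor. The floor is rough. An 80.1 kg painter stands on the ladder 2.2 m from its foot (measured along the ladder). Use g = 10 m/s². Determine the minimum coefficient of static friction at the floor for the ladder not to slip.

ΣF_y = 0: N_floor = 35×10 + 80.1×10 = 1151 N.
Torques about the foot: N_wall · 3.3 sin 57.3° = 35×10×1.65 cos 57.3° + 80.1×10×2.2 cos 57.3° → N_wall = 455.17 N.
ΣF_x = 0: f_floor = N_wall = 455.17 N.
μ_min = f_floor / N_floor = 455.17 / 1151 = 0.3955.

μ_min ≈ 0.395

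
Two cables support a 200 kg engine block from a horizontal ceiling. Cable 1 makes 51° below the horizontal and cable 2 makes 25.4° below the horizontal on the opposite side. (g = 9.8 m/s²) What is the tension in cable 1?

T_1 ≈ 1820 N

Weight W = 200 × 9.8 = 1960 N acts straight down.
Horizontal: T_1 cos 51° = T_2 cos 25.4°  →  T_2 = 0.6967 T_1.
Vertical: T_1 sin 51° + T_2 sin 25.4° = 1960.
Substituting the horizontal relation into the vertical equation gives 1.076 T_1 = 1960, so T_1 = 1822 N.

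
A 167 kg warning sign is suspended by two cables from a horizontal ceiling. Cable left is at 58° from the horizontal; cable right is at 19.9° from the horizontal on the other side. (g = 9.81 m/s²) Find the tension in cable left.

Weight W = 167 × 9.81 = 1638 N acts straight down.
Horizontal: T_left cos 58° = T_right cos 19.9°  →  T_right = 0.5636 T_left.
Vertical: T_left sin 58° + T_right sin 19.9° = 1638.
Substituting the horizontal relation into the vertical equation gives 1.04 T_left = 1638, so T_left = 1575 N.

T_left ≈ 1580 N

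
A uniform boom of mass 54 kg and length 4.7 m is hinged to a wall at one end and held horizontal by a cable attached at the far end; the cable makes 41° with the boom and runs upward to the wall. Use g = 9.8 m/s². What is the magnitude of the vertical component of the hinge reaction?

|H_y| ≈ 265 N

Take torques about the hinge: T sin 41° · 4.7 = 54×9.8×2.35 = 1243.6 N·m.
So T = 1243.6 / (0.6561 × 4.7) = 403.32 N.
ΣF_y = 0: H_y = (54×9.8) − T sin 41° = 529.2 − 264.6 = 264.6 N.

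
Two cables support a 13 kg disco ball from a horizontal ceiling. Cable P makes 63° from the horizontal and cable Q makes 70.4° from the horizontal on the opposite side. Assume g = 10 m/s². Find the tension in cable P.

T_P ≈ 60 N

Weight W = 13 × 10 = 130 N acts straight down.
Horizontal: T_P cos 63° = T_Q cos 70.4°  →  T_Q = 1.353 T_P.
Vertical: T_P sin 63° + T_Q sin 70.4° = 130.
Substituting the horizontal relation into the vertical equation gives 2.166 T_P = 130, so T_P = 60.02 N.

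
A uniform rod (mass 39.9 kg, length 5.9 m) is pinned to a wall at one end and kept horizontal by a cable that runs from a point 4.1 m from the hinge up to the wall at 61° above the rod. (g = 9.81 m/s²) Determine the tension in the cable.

Take torques about the hinge: T sin 61° · 4.1 = 39.9×9.81×2.95 = 1154.7 N·m.
So T = 1154.7 / (0.8746 × 4.1) = 322 N.

T ≈ 322 N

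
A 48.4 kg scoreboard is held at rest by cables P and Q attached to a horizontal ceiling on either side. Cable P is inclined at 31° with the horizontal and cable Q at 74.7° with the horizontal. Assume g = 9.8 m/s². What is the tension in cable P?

T_P ≈ 130 N

Weight W = 48.4 × 9.8 = 474.3 N acts straight down.
Horizontal: T_P cos 31° = T_Q cos 74.7°  →  T_Q = 3.248 T_P.
Vertical: T_P sin 31° + T_Q sin 74.7° = 474.3.
Substituting the horizontal relation into the vertical equation gives 3.648 T_P = 474.3, so T_P = 130 N.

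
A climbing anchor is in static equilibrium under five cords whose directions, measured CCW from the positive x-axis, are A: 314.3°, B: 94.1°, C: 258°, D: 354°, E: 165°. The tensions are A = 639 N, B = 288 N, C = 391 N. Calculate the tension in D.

T_D ≈ 2840 N

Resolve: ΣF_x = 639 cos 314.3° + 288 cos 94.1° + 391 cos 258° + T_D cos 354° + T_E cos 165° = 0.
        ΣF_y = 639 sin 314.3° + 288 sin 94.1° + 391 sin 258° + T_D sin 354° + T_E sin 165° = 0.
The known terms sum to (344.4, -552.5) N, so 0.9945 T_D − 0.9659 T_E = -344.4 and -0.1045 T_D + 0.2588 T_E = 552.5.
Solving simultaneously: T_D = 2842 N, T_E = 3282 N.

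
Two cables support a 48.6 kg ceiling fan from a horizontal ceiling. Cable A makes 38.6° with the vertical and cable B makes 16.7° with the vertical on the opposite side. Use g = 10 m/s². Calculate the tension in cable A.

Angles from the horizontal: cable A is 90° − 38.6° = 51.4°, cable B is 90° − 16.7° = 73.3°.
Weight W = 48.6 × 10 = 486 N acts straight down.
Horizontal: T_A cos 51.4° = T_B cos 73.3°  →  T_B = 2.171 T_A.
Vertical: T_A sin 51.4° + T_B sin 73.3° = 486.
Substituting the horizontal relation into the vertical equation gives 2.861 T_A = 486, so T_A = 169.9 N.

T_A ≈ 170 N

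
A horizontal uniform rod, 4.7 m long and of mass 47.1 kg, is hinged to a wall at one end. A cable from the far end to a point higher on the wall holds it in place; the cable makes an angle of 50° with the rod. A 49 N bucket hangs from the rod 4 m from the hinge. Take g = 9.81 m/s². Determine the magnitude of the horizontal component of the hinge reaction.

H_x ≈ 229 N

Take torques about the hinge: T sin 50° · 4.7 = 47.1×9.81×2.35 + 49×4 = 1281.8 N·m.
So T = 1281.8 / (0.7660 × 4.7) = 356.02 N.
ΣF_x = 0: H_x = T cos 50° = 228.85 N.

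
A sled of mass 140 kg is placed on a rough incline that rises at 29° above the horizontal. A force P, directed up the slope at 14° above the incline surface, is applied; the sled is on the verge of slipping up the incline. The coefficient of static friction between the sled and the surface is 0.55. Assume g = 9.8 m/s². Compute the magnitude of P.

P ≈ 1200 N

On the verge of sliding up the incline, friction equals μN and acts down the slope.
Perpendicular: N + P sin 14° = W cos 29° = 1200 N.
Along incline: P cos 14° = W sin 29° + μN  with W sin 29° = 665.2 N.
Solving the pair for P and N: P = 1201 N, N = 909.4 N (and f = μN = 500.2 N).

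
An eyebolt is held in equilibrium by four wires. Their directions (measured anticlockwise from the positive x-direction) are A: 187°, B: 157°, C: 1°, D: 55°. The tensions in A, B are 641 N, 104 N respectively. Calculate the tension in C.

T_C ≈ 715 N

Resolve: ΣF_x = 641 cos 187° + 104 cos 157° + T_C cos 1° + T_D cos 55° = 0.
        ΣF_y = 641 sin 187° + 104 sin 157° + T_C sin 1° + T_D sin 55° = 0.
The known terms sum to (-732, -37.48) N, so 0.9998 T_C + 0.5736 T_D = 732 and 0.0175 T_C + 0.8192 T_D = 37.48.
Solving simultaneously: T_C = 714.6 N, T_D = 30.53 N.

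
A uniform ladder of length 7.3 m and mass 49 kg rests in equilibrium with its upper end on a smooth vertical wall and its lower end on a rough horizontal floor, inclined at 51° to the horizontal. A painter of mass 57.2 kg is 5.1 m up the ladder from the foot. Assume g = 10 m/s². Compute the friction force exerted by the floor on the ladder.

Torques about the foot: N_wall · 7.3 sin 51° = 49×10×3.65 cos 51° + 57.2×10×5.1 cos 51° → N_wall = 522 N.
ΣF_x = 0: f_floor = N_wall = 522 N.

f ≈ 522 N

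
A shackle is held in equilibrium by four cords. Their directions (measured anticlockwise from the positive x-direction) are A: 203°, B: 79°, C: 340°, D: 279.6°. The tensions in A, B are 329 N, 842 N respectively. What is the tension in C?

T_C ≈ 27.4 N

Resolve: ΣF_x = 329 cos 203° + 842 cos 79° + T_C cos 340° + T_D cos 279.6° = 0.
        ΣF_y = 329 sin 203° + 842 sin 79° + T_C sin 340° + T_D sin 279.6° = 0.
The known terms sum to (-142.2, 698) N, so 0.9397 T_C + 0.1668 T_D = 142.2 and -0.3420 T_C − 0.9860 T_D = -698.
Solving simultaneously: T_C = 27.36 N, T_D = 698.4 N.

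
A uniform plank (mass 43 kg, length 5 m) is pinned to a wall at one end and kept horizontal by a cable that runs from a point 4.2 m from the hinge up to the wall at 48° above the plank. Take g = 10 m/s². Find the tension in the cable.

T ≈ 344 N

Take torques about the hinge: T sin 48° · 4.2 = 43×10×2.5 = 1075 N·m.
So T = 1075 / (0.7431 × 4.2) = 344.42 N.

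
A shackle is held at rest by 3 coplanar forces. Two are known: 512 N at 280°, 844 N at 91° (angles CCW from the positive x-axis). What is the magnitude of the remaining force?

Sum the known components: ΣF_x = 74.18 N, ΣF_y = 339.6 N.
For equilibrium the remaining force must supply (−ΣF_x, −ΣF_y) = (-74.18, -339.6) N.
Magnitude = √((-74.18)² + (-339.6)²) = 347.7 N; direction = atan2(-339.6, -74.18) = 257.7°.

F ≈ 348 N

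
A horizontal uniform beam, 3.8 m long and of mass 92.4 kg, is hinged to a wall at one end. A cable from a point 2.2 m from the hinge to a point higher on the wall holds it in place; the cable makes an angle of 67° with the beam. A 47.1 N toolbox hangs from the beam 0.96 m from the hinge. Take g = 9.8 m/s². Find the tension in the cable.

T ≈ 872 N

Take torques about the hinge: T sin 67° · 2.2 = 92.4×9.8×1.9 + 47.1×0.96 = 1765.7 N·m.
So T = 1765.7 / (0.9205 × 2.2) = 871.9 N.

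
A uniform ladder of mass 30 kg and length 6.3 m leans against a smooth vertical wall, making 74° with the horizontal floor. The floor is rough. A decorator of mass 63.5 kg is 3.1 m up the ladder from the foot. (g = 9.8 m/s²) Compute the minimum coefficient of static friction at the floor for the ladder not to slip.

μ_min ≈ 0.142

ΣF_y = 0: N_floor = 30×9.8 + 63.5×9.8 = 916.3 N.
Torques about the foot: N_wall · 6.3 sin 74° = 30×9.8×3.15 cos 74° + 63.5×9.8×3.1 cos 74° → N_wall = 129.96 N.
ΣF_x = 0: f_floor = N_wall = 129.96 N.
μ_min = f_floor / N_floor = 129.96 / 916.3 = 0.1418.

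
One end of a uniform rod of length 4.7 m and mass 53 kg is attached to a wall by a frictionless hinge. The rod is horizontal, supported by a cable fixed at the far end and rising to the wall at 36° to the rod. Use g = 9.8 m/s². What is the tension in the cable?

T ≈ 442 N

Take torques about the hinge: T sin 36° · 4.7 = 53×9.8×2.35 = 1220.6 N·m.
So T = 1220.6 / (0.5878 × 4.7) = 441.83 N.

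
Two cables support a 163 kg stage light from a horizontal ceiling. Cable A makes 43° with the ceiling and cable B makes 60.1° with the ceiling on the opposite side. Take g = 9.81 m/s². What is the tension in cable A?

T_A ≈ 818 N

Weight W = 163 × 9.81 = 1599 N acts straight down.
Horizontal: T_A cos 43° = T_B cos 60.1°  →  T_B = 1.467 T_A.
Vertical: T_A sin 43° + T_B sin 60.1° = 1599.
Substituting the horizontal relation into the vertical equation gives 1.954 T_A = 1599, so T_A = 818.4 N.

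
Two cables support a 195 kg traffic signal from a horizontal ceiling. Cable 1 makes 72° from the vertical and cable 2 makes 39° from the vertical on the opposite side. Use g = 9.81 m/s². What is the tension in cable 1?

T_1 ≈ 1290 N

Angles from the horizontal: cable 1 is 90° − 72° = 18°, cable 2 is 90° − 39° = 51°.
Weight W = 195 × 9.81 = 1913 N acts straight down.
Horizontal: T_1 cos 18° = T_2 cos 51°  →  T_2 = 1.511 T_1.
Vertical: T_1 sin 18° + T_2 sin 51° = 1913.
Substituting the horizontal relation into the vertical equation gives 1.483 T_1 = 1913, so T_1 = 1290 N.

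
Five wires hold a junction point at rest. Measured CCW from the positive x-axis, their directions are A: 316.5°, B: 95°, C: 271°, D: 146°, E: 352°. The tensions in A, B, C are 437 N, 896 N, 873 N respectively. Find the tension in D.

Resolve: ΣF_x = 437 cos 316.5° + 896 cos 95° + 873 cos 271° + T_D cos 146° + T_E cos 352° = 0.
        ΣF_y = 437 sin 316.5° + 896 sin 95° + 873 sin 271° + T_D sin 146° + T_E sin 352° = 0.
The known terms sum to (254.1, -281.1) N, so -0.8290 T_D + 0.9903 T_E = -254.1 and 0.5592 T_D − 0.1392 T_E = 281.1.
Solving simultaneously: T_D = 554.3 N, T_E = 207.4 N.

T_D ≈ 554 N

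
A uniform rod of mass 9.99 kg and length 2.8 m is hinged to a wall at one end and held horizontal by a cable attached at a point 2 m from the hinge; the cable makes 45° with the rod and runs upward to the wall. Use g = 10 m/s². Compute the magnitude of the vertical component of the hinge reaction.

Take torques about the hinge: T sin 45° · 2 = 9.99×10×1.4 = 139.86 N·m.
So T = 139.86 / (0.7071 × 2) = 98.896 N.
ΣF_y = 0: H_y = (9.99×10) − T sin 45° = 99.9 − 69.93 = 29.97 N.

|H_y| ≈ 30 N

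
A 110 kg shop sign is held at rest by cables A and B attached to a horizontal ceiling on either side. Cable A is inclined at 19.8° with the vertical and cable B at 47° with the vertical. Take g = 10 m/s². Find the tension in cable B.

T_B ≈ 405 N

Angles from the horizontal: cable A is 90° − 19.8° = 70.2°, cable B is 90° − 47° = 43°.
Weight W = 110 × 10 = 1100 N acts straight down.
Horizontal: T_A cos 70.2° = T_B cos 43°  →  T_A = 2.159 T_B.
Vertical: T_A sin 70.2° + T_B sin 43° = 1100.
Substituting the horizontal relation into the vertical equation gives 2.713 T_B = 1100, so T_B = 405.4 N.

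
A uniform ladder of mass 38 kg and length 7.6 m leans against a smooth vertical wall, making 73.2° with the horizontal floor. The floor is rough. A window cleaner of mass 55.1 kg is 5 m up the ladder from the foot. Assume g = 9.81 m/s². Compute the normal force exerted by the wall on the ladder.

Torques about the foot: N_wall · 7.6 sin 73.2° = 38×9.81×3.8 cos 73.2° + 55.1×9.81×5 cos 73.2° → N_wall = 163.64 N.

N_wall ≈ 164 N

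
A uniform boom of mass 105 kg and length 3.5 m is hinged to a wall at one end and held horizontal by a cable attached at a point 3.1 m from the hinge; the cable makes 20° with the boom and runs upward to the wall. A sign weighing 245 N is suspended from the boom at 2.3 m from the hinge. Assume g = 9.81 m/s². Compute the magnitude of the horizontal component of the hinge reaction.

H_x ≈ 2100 N

Take torques about the hinge: T sin 20° · 3.1 = 105×9.81×1.75 + 245×2.3 = 2366.1 N·m.
So T = 2366.1 / (0.3420 × 3.1) = 2231.6 N.
ΣF_x = 0: H_x = T cos 20° = 2097 N.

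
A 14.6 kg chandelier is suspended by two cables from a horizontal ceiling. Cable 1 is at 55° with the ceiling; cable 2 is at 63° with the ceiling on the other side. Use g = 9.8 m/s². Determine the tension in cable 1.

T_1 ≈ 73.6 N

Weight W = 14.6 × 9.8 = 143.1 N acts straight down.
Horizontal: T_1 cos 55° = T_2 cos 63°  →  T_2 = 1.263 T_1.
Vertical: T_1 sin 55° + T_2 sin 63° = 143.1.
Substituting the horizontal relation into the vertical equation gives 1.945 T_1 = 143.1, so T_1 = 73.57 N.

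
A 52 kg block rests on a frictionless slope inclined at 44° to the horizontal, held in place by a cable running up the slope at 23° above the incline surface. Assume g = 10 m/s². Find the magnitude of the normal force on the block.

Take axes along and perpendicular to the incline. Weight components: W sin 44° = 361.2 N down-slope, W cos 44° = 374.1 N into the surface.
Along incline: T cos 23° = W sin 44° → T = 392.4 N.
Perpendicular: N = W cos 44° − T sin 23° = 220.7 N.

N ≈ 221 N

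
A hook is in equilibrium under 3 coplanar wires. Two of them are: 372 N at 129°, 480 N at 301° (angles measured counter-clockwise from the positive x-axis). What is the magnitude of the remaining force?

Sum the known components: ΣF_x = 13.11 N, ΣF_y = -122.3 N.
For equilibrium the remaining force must supply (−ΣF_x, −ΣF_y) = (-13.11, 122.3) N.
Magnitude = √((-13.11)² + (122.3)²) = 123 N; direction = atan2(122.3, -13.11) = 96.1°.

F ≈ 123 N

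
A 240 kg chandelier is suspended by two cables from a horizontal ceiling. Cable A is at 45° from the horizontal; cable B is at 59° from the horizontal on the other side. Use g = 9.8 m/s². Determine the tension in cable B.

Weight W = 240 × 9.8 = 2352 N acts straight down.
Horizontal: T_A cos 45° = T_B cos 59°  →  T_A = 0.7284 T_B.
Vertical: T_A sin 45° + T_B sin 59° = 2352.
Substituting the horizontal relation into the vertical equation gives 1.372 T_B = 2352, so T_B = 1714 N.

T_B ≈ 1710 N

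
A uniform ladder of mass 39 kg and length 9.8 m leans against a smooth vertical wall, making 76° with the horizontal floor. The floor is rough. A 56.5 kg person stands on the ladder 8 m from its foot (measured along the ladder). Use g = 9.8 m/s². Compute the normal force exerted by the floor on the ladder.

ΣF_y = 0: N_floor = 39×9.8 + 56.5×9.8 = 935.9 N.

N_floor ≈ 936 N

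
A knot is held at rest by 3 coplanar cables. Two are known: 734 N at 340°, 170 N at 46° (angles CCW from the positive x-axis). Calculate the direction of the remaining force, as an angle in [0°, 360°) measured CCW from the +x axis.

θ ≈ 171°

Sum the known components: ΣF_x = 807.8 N, ΣF_y = -128.8 N.
For equilibrium the remaining force must supply (−ΣF_x, −ΣF_y) = (-807.8, 128.8) N.
Magnitude = √((-807.8)² + (128.8)²) = 818 N; direction = atan2(128.8, -807.8) = 170.9°.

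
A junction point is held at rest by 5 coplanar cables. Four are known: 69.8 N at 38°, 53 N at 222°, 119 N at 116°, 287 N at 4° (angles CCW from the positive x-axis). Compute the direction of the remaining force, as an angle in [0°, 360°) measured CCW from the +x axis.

θ ≈ 208°

Sum the known components: ΣF_x = 249.8 N, ΣF_y = 134.5 N.
For equilibrium the remaining force must supply (−ΣF_x, −ΣF_y) = (-249.8, -134.5) N.
Magnitude = √((-249.8)² + (-134.5)²) = 283.7 N; direction = atan2(-134.5, -249.8) = 208.3°.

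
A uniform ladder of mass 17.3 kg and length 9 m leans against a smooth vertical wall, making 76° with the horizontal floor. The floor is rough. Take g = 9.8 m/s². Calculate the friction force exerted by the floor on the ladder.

f ≈ 21.1 N

Torques about the foot: N_wall · 9 sin 76° = 17.3×9.8×4.5 cos 76° → N_wall = 21.136 N.
ΣF_x = 0: f_floor = N_wall = 21.136 N.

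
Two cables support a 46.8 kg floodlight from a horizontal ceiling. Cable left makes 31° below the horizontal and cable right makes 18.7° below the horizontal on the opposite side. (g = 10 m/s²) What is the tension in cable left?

Weight W = 46.8 × 10 = 468 N acts straight down.
Horizontal: T_left cos 31° = T_right cos 18.7°  →  T_right = 0.9049 T_left.
Vertical: T_left sin 31° + T_right sin 18.7° = 468.
Substituting the horizontal relation into the vertical equation gives 0.8052 T_left = 468, so T_left = 581.2 N.

T_left ≈ 581 N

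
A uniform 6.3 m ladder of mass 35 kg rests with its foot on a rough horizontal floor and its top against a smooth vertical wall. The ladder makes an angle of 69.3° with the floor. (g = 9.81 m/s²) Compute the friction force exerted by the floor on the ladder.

Torques about the foot: N_wall · 6.3 sin 69.3° = 35×9.81×3.15 cos 69.3° → N_wall = 64.871 N.
ΣF_x = 0: f_floor = N_wall = 64.871 N.

f ≈ 64.9 N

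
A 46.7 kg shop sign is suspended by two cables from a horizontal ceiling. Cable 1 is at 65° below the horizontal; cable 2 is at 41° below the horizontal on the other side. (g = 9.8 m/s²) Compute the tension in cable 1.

T_1 ≈ 359 N

Weight W = 46.7 × 9.8 = 457.7 N acts straight down.
Horizontal: T_1 cos 65° = T_2 cos 41°  →  T_2 = 0.56 T_1.
Vertical: T_1 sin 65° + T_2 sin 41° = 457.7.
Substituting the horizontal relation into the vertical equation gives 1.274 T_1 = 457.7, so T_1 = 359.3 N.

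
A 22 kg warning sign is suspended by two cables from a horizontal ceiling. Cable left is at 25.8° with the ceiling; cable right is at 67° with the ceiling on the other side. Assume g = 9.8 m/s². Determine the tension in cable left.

T_left ≈ 84.3 N

Weight W = 22 × 9.8 = 215.6 N acts straight down.
Horizontal: T_left cos 25.8° = T_right cos 67°  →  T_right = 2.304 T_left.
Vertical: T_left sin 25.8° + T_right sin 67° = 215.6.
Substituting the horizontal relation into the vertical equation gives 2.556 T_left = 215.6, so T_left = 84.34 N.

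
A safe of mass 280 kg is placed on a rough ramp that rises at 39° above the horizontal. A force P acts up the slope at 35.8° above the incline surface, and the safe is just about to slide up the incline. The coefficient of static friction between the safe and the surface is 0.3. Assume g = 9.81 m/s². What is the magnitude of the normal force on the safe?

On the verge of sliding up the incline, friction equals μN and acts down the slope.
Perpendicular: N + P sin 35.8° = W cos 39° = 2135 N.
Along incline: P cos 35.8° = W sin 39° + μN  with W sin 39° = 1729 N.
Solving the pair for P and N: P = 2401 N, N = 730 N (and f = μN = 219 N).

N ≈ 730 N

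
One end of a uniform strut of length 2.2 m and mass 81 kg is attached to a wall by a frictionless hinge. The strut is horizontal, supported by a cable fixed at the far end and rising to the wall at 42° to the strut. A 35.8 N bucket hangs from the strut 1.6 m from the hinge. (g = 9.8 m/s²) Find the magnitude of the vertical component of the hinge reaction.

Take torques about the hinge: T sin 42° · 2.2 = 81×9.8×1.1 + 35.8×1.6 = 930.46 N·m.
So T = 930.46 / (0.6691 × 2.2) = 632.07 N.
ΣF_y = 0: H_y = (81×9.8 + 35.8) − T sin 42° = 829.6 − 422.94 = 406.66 N.

|H_y| ≈ 407 N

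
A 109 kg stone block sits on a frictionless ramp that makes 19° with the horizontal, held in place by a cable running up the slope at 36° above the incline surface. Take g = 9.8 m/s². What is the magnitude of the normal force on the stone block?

Take axes along and perpendicular to the incline. Weight components: W sin 19° = 347.8 N down-slope, W cos 19° = 1010 N into the surface.
Along incline: T cos 36° = W sin 19° → T = 429.9 N.
Perpendicular: N = W cos 19° − T sin 36° = 757.3 N.

N ≈ 757 N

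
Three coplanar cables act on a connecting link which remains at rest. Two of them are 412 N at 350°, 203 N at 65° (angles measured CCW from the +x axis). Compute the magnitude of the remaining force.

F ≈ 504 N

Sum the known components: ΣF_x = 491.5 N, ΣF_y = 112.4 N.
For equilibrium the remaining force must supply (−ΣF_x, −ΣF_y) = (-491.5, -112.4) N.
Magnitude = √((-491.5)² + (-112.4)²) = 504.2 N; direction = atan2(-112.4, -491.5) = 192.9°.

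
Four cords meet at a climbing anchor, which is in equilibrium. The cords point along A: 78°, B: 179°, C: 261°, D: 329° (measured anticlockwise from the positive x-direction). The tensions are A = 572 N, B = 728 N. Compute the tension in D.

Resolve: ΣF_x = 572 cos 78° + 728 cos 179° + T_C cos 261° + T_D cos 329° = 0.
        ΣF_y = 572 sin 78° + 728 sin 179° + T_C sin 261° + T_D sin 329° = 0.
The known terms sum to (-609, 572.2) N, so -0.1564 T_C + 0.8572 T_D = 609 and -0.9877 T_C − 0.5150 T_D = -572.2.
Solving simultaneously: T_C = 190.7 N, T_D = 745.2 N.

T_D ≈ 745 N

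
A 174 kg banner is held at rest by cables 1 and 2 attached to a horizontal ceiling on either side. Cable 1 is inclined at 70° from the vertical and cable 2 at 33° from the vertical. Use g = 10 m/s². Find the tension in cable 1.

Angles from the horizontal: cable 1 is 90° − 70° = 20°, cable 2 is 90° − 33° = 57°.
Weight W = 174 × 10 = 1740 N acts straight down.
Horizontal: T_1 cos 20° = T_2 cos 57°  →  T_2 = 1.725 T_1.
Vertical: T_1 sin 20° + T_2 sin 57° = 1740.
Substituting the horizontal relation into the vertical equation gives 1.789 T_1 = 1740, so T_1 = 972.6 N.

T_1 ≈ 973 N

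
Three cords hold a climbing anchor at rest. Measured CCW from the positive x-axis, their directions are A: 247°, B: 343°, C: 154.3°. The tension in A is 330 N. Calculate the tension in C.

Resolve: ΣF_x = 330 cos 247° + T_B cos 343° + T_C cos 154.3° = 0.
        ΣF_y = 330 sin 247° + T_B sin 343° + T_C sin 154.3° = 0.
The known terms sum to (-128.9, -303.8) N, so 0.9563 T_B − 0.9011 T_C = 128.9 and -0.2924 T_B + 0.4337 T_C = 303.8.
Solving simultaneously: T_B = 2179 N, T_C = 2170 N.

T_C ≈ 2170 N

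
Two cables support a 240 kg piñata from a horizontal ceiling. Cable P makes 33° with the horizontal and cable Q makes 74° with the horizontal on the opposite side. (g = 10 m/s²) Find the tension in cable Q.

T_Q ≈ 2100 N

Weight W = 240 × 10 = 2400 N acts straight down.
Horizontal: T_P cos 33° = T_Q cos 74°  →  T_P = 0.3287 T_Q.
Vertical: T_P sin 33° + T_Q sin 74° = 2400.
Substituting the horizontal relation into the vertical equation gives 1.14 T_Q = 2400, so T_Q = 2105 N.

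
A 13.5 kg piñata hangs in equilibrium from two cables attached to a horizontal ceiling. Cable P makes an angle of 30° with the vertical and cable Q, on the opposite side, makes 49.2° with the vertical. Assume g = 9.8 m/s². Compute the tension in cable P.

T_P ≈ 102 N

Angles from the horizontal: cable P is 90° − 30° = 60°, cable Q is 90° − 49.2° = 40.8°.
Weight W = 13.5 × 9.8 = 132.3 N acts straight down.
Horizontal: T_P cos 60° = T_Q cos 40.8°  →  T_Q = 0.6605 T_P.
Vertical: T_P sin 60° + T_Q sin 40.8° = 132.3.
Substituting the horizontal relation into the vertical equation gives 1.298 T_P = 132.3, so T_P = 102 N.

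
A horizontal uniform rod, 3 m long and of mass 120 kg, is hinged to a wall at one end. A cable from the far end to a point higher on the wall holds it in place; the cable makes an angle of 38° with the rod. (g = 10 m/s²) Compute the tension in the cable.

T ≈ 975 N

Take torques about the hinge: T sin 38° · 3 = 120×10×1.5 = 1800 N·m.
So T = 1800 / (0.6157 × 3) = 974.56 N.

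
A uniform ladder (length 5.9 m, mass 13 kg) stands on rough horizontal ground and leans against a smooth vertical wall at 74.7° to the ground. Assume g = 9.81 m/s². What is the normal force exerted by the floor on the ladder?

ΣF_y = 0: N_floor = 13×9.81 = 127.53 N.

N_floor ≈ 128 N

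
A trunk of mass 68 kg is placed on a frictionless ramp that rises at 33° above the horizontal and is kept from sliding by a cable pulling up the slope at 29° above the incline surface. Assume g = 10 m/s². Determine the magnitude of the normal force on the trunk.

Take axes along and perpendicular to the incline. Weight components: W sin 33° = 370.4 N down-slope, W cos 33° = 570.3 N into the surface.
Along incline: T cos 29° = W sin 33° → T = 423.4 N.
Perpendicular: N = W cos 33° − T sin 29° = 365 N.

N ≈ 365 N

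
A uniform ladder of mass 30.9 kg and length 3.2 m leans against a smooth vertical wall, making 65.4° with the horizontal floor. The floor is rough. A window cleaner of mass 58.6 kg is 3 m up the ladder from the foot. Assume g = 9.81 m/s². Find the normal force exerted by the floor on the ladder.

ΣF_y = 0: N_floor = 30.9×9.81 + 58.6×9.81 = 878 N.

N_floor ≈ 878 N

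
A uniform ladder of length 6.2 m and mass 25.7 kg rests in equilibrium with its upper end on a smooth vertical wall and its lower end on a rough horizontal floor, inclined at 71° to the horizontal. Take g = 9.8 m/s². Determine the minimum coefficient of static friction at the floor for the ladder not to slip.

μ_min ≈ 0.172

ΣF_y = 0: N_floor = 25.7×9.8 = 251.86 N.
Torques about the foot: N_wall · 6.2 sin 71° = 25.7×9.8×3.1 cos 71° → N_wall = 43.361 N.
ΣF_x = 0: f_floor = N_wall = 43.361 N.
μ_min = f_floor / N_floor = 43.361 / 251.86 = 0.1722.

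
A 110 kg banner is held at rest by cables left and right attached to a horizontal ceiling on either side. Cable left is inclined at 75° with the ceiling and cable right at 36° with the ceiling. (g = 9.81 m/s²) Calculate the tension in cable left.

Weight W = 110 × 9.81 = 1079 N acts straight down.
Horizontal: T_left cos 75° = T_right cos 36°  →  T_right = 0.3199 T_left.
Vertical: T_left sin 75° + T_right sin 36° = 1079.
Substituting the horizontal relation into the vertical equation gives 1.154 T_left = 1079, so T_left = 935.1 N.

T_left ≈ 935 N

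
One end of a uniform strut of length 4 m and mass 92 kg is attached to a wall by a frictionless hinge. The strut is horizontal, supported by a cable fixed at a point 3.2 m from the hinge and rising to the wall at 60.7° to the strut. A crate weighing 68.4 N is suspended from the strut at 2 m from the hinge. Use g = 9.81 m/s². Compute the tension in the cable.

T ≈ 696 N

Take torques about the hinge: T sin 60.7° · 3.2 = 92×9.81×2 + 68.4×2 = 1941.8 N·m.
So T = 1941.8 / (0.8721 × 3.2) = 695.84 N.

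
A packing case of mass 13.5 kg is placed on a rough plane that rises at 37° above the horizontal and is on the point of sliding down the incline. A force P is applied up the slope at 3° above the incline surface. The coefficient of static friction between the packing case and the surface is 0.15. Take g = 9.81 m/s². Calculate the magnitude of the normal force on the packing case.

On the verge of sliding down the incline, friction equals μN and acts up the slope.
Perpendicular: N + P sin 3° = W cos 37° = 105.8 N.
Along incline: P cos 3° + μN = W sin 37° with W sin 37° = 79.7 N.
Solving the pair for P and N: P = 64.43 N, N = 102.4 N (and f = μN = 15.36 N).

N ≈ 102 N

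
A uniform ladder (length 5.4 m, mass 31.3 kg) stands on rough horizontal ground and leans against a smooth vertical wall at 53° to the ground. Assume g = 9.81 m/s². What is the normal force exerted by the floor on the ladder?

ΣF_y = 0: N_floor = 31.3×9.81 = 307.05 N.

N_floor ≈ 307 N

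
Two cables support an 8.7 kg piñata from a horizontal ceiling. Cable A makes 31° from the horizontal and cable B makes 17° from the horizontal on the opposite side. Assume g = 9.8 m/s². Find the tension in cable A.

Weight W = 8.7 × 9.8 = 85.26 N acts straight down.
Horizontal: T_A cos 31° = T_B cos 17°  →  T_B = 0.8963 T_A.
Vertical: T_A sin 31° + T_B sin 17° = 85.26.
Substituting the horizontal relation into the vertical equation gives 0.7771 T_A = 85.26, so T_A = 109.7 N.

T_A ≈ 110 N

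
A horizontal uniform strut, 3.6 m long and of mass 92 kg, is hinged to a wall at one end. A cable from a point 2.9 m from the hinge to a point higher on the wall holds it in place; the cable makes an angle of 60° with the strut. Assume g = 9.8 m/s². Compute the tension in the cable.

Take torques about the hinge: T sin 60° · 2.9 = 92×9.8×1.8 = 1622.9 N·m.
So T = 1622.9 / (0.8660 × 2.9) = 646.19 N.

T ≈ 646 N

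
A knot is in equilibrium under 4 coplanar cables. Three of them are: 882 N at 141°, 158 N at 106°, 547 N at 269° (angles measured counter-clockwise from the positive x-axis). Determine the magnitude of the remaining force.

F ≈ 756 N

Sum the known components: ΣF_x = -738.5 N, ΣF_y = 160 N.
For equilibrium the remaining force must supply (−ΣF_x, −ΣF_y) = (738.5, -160) N.
Magnitude = √((738.5)² + (-160)²) = 755.7 N; direction = atan2(-160, 738.5) = 347.8°.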